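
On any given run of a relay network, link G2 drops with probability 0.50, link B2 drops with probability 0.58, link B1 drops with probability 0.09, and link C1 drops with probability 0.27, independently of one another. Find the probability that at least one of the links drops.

P(none) = (1 − 0.50) × (1 − 0.58) × (1 − 0.09) × (1 − 0.27) = 0.50 × 0.42 × 0.91 × 0.73 = 0.139503
P(at least one) = 1 − 0.139503 = 0.860497

0.860497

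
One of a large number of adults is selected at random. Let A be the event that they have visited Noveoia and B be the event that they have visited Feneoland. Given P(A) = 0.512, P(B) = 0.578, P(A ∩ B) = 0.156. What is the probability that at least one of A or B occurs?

0.934

P(A ∪ B) = 0.512 + 0.578 − 0.156 = 0.934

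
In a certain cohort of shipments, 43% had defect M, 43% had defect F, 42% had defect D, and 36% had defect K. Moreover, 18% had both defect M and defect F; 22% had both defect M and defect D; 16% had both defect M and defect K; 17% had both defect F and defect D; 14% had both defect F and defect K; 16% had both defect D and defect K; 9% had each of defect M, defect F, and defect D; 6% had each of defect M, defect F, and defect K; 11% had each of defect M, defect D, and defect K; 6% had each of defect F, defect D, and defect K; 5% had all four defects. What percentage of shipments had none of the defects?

12%

P(at least one) = 43 + 43 + 42 + 36 − 18 − 22 − 16 − 17 − 14 − 16 + 9 + 6 + 11 + 6 − 5 = 88%
P(none) = 100% − 88% = 12%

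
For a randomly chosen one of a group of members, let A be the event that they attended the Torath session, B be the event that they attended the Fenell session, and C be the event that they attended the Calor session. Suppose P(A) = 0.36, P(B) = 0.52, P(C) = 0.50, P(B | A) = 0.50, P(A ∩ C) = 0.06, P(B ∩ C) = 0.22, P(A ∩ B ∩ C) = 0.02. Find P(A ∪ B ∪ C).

P(A ∩ B) = P(A)·P(B|A) = 0.36 × 0.50 = 0.18
P(A ∪ B ∪ C) = 0.36 + 0.52 + 0.50 − 0.18 − 0.06 − 0.22 + 0.02 = 0.94

0.94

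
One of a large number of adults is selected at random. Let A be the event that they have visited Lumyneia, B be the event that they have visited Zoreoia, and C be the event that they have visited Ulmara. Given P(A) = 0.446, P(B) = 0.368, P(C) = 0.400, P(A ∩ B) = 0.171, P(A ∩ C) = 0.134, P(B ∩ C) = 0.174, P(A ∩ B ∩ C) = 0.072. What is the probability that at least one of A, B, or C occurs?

0.807

By inclusion–exclusion:
P(A ∪ B ∪ C) = 0.446 + 0.368 + 0.400 − 0.171 − 0.134 − 0.174 + 0.072 = 0.807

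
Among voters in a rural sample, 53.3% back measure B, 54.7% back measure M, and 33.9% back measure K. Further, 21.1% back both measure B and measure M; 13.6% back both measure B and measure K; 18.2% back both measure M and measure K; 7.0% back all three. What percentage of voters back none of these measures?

4.0%

Inclusion–exclusion gives
P(at least one) = 53.3 + 54.7 + 33.9 − 21.1 − 13.6 − 18.2 + 7.0 = 96.0%
P(none) = 100% − 96.0% = 4.0%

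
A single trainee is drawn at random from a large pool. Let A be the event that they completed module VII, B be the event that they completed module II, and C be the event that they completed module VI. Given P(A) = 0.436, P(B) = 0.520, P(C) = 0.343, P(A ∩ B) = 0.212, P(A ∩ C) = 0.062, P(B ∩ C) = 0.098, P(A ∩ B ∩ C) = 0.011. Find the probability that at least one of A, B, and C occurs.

Apply inclusion-exclusion:
P(A ∪ B ∪ C) = 0.436 + 0.520 + 0.343 − 0.212 − 0.062 − 0.098 + 0.011 = 0.938

0.938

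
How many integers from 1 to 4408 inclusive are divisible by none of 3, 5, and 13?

By inclusion-exclusion,
⌊4408/3⌋ + ⌊4408/5⌋ + ⌊4408/13⌋ − ⌊4408/15⌋ − ⌊4408/39⌋ − ⌊4408/65⌋ + ⌊4408/195⌋ = 1469 + 881 + 339 − 293 − 113 − 67 + 22 = 2238
4408 − 2238 = 2170

2170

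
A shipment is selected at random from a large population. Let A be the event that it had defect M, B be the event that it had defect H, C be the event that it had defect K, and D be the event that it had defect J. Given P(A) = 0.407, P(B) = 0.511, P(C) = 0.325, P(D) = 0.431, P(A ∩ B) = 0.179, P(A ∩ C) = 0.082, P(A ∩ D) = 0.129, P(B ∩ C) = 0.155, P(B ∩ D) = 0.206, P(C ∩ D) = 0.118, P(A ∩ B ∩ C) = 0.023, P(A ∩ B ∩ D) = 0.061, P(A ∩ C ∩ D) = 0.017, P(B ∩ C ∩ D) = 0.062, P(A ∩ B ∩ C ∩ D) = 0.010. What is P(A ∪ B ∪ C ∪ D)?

0.958

By inclusion-exclusion,
P(A ∪ B ∪ C ∪ D) = 0.407 + 0.511 + 0.325 + 0.431 − 0.179 − 0.082 − 0.129 − 0.155 − 0.206 − 0.118 + 0.023 + 0.061 + 0.017 + 0.062 − 0.010 = 0.958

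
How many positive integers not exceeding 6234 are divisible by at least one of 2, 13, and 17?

⌊6234/2⌋ + ⌊6234/13⌋ + ⌊6234/17⌋ − ⌊6234/26⌋ − ⌊6234/34⌋ − ⌊6234/221⌋ + ⌊6234/442⌋ = 3117 + 479 + 366 − 239 − 183 − 28 + 14 = 3526

3526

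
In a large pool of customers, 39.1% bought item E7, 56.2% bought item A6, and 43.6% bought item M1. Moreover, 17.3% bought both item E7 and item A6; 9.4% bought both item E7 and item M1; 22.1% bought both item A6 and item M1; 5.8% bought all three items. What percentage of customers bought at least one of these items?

95.9%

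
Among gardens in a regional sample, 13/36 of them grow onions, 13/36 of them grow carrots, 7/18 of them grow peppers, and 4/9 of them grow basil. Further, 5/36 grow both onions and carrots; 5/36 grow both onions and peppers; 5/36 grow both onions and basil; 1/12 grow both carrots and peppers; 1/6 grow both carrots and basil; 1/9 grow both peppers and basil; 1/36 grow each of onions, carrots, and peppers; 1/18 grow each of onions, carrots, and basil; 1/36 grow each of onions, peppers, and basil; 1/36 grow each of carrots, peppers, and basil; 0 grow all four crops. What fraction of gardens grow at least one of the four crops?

By inclusion–exclusion:
P(union) = 13/36 + 13/36 + 7/18 + 4/9 − 5/36 − 5/36 − 5/36 − 1/12 − 1/6 − 1/9 + 1/36 + 1/18 + 1/36 + 1/36 − 0 = 11/12

11/12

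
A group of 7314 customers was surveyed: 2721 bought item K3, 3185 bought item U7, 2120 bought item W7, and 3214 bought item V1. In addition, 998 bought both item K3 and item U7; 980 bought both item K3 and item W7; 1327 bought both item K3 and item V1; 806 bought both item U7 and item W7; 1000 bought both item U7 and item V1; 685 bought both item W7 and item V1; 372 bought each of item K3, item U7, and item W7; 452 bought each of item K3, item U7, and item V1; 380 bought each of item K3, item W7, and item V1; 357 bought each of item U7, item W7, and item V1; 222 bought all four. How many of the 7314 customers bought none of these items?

531

|at least one| = 2721 + 3185 + 2120 + 3214 − 998 − 980 − 1327 − 806 − 1000 − 685 + 372 + 452 + 380 + 357 − 222 = 6783
None: 7314 − 6783 = 531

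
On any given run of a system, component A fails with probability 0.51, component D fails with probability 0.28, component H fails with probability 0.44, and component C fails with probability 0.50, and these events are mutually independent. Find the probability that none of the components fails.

P(none) = (1 − 0.51) × (1 − 0.28) × (1 − 0.44) × (1 − 0.50) = 0.49 × 0.72 × 0.56 × 0.50 = 0.098784

0.098784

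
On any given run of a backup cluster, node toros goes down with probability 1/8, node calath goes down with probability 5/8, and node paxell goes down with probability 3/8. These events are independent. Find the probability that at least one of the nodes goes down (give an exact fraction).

P(none) = (1 − 1/8) × (1 − 5/8) × (1 − 3/8) = 7/8 × 3/8 × 5/8 = 105/512
P(at least one) = 1 − 105/512 = 407/512

407/512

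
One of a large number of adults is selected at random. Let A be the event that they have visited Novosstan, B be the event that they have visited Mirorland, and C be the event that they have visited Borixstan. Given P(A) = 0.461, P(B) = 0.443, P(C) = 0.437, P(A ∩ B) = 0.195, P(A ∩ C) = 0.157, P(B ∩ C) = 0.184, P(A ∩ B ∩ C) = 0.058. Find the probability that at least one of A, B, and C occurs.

P(A ∪ B ∪ C) = 0.461 + 0.443 + 0.437 − 0.195 − 0.157 − 0.184 + 0.058 = 0.863

0.863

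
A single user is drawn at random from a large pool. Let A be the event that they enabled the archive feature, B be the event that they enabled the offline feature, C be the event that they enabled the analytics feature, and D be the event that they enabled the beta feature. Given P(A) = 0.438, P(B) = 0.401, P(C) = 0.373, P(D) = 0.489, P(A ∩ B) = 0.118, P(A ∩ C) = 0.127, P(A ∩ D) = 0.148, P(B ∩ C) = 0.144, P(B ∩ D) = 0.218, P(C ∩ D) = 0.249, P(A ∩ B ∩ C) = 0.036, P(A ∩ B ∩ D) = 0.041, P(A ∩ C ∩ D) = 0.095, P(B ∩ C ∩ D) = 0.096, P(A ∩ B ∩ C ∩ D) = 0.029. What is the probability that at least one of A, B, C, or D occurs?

0.936

Apply inclusion-exclusion:
P(A ∪ B ∪ C ∪ D) = 0.438 + 0.401 + 0.373 + 0.489 − 0.118 − 0.127 − 0.148 − 0.144 − 0.218 − 0.249 + 0.036 + 0.041 + 0.095 + 0.096 − 0.029 = 0.936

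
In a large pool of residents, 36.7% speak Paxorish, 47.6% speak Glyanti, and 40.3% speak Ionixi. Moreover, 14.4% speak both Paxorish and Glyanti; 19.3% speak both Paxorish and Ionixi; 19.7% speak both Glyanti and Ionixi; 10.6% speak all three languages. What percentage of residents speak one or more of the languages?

Inclusion–exclusion gives
P(at least one) = 36.7 + 47.6 + 40.3 − 14.4 − 19.3 − 19.7 + 10.6 = 81.8%

81.8%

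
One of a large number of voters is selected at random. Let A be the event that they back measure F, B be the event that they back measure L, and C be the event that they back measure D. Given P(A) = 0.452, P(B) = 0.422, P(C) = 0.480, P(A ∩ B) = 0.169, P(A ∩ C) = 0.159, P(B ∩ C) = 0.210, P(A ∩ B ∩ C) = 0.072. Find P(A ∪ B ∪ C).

0.888

Apply inclusion-exclusion:
P(A ∪ B ∪ C) = 0.452 + 0.422 + 0.480 − 0.169 − 0.159 − 0.210 + 0.072 = 0.888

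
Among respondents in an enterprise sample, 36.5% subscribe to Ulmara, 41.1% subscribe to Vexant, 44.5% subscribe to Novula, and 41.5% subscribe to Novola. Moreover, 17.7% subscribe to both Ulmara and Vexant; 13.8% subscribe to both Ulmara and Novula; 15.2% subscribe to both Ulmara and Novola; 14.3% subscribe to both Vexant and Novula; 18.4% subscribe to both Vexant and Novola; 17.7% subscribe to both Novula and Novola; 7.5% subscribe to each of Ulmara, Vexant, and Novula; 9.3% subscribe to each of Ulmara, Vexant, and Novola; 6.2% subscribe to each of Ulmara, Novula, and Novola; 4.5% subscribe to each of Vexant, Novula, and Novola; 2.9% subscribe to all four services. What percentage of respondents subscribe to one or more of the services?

By inclusion–exclusion:
P(≥1) = 36.5 + 41.1 + 44.5 + 41.5 − 17.7 − 13.8 − 15.2 − 14.3 − 18.4 − 17.7 + 7.5 + 9.3 + 6.2 + 4.5 − 2.9 = 91.1%

91.1%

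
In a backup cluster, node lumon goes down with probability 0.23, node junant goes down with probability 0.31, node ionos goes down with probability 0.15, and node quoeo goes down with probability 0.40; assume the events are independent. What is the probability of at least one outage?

0.729037

P(none) = (1 − 0.23) × (1 − 0.31) × (1 − 0.15) × (1 − 0.40) = 0.77 × 0.69 × 0.85 × 0.60 = 0.270963
P(at least one) = 1 − 0.270963 = 0.729037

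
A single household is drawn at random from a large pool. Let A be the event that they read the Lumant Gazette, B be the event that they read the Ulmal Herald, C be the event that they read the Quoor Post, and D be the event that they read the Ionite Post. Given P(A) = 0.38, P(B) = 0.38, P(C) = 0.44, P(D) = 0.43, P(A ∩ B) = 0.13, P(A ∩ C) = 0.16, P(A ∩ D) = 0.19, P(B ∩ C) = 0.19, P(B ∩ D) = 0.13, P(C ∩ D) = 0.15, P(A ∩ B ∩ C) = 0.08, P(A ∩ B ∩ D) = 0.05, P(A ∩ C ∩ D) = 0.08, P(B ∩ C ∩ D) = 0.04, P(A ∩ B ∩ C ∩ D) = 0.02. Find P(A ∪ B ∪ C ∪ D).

Inclusion–exclusion gives
P(A ∪ B ∪ C ∪ D) = 0.38 + 0.38 + 0.44 + 0.43 − 0.13 − 0.16 − 0.19 − 0.19 − 0.13 − 0.15 + 0.08 + 0.05 + 0.08 + 0.04 − 0.02 = 0.91

0.91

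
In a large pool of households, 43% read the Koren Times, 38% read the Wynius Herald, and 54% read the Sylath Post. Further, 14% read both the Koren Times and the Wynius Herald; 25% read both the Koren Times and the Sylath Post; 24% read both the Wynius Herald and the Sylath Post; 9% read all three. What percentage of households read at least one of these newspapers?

By inclusion-exclusion,
P(≥1) = 43 + 38 + 54 − 14 − 25 − 24 + 9 = 81%

81%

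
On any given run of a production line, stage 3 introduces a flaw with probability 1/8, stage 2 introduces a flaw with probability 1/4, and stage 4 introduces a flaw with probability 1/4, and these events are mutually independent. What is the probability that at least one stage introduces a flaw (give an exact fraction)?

P(none) = (1 − 1/8) × (1 − 1/4) × (1 − 1/4) = 7/8 × 3/4 × 3/4 = 63/128
P(at least one) = 1 − 63/128 = 65/128

65/128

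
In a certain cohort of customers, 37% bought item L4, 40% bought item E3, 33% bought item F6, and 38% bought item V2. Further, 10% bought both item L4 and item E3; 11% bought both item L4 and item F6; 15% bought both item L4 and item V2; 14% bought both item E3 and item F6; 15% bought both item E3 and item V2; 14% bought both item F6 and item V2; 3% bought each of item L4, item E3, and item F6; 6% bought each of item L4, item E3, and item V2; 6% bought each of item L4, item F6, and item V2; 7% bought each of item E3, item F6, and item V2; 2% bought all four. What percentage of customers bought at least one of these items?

Apply inclusion-exclusion:
P(≥1) = 37 + 40 + 33 + 38 − 10 − 11 − 15 − 14 − 15 − 14 + 3 + 6 + 6 + 7 − 2 = 89%

89%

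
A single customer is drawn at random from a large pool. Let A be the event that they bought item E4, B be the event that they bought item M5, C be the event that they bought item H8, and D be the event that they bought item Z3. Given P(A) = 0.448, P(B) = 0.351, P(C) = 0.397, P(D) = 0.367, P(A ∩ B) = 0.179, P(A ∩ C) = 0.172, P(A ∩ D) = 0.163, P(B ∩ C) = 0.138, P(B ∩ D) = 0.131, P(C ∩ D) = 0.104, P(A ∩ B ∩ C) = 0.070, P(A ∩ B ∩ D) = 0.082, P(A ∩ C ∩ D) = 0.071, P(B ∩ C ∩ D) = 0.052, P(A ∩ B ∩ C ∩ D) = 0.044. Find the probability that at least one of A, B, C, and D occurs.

Inclusion–exclusion gives
P(A ∪ B ∪ C ∪ D) = 0.448 + 0.351 + 0.397 + 0.367 − 0.179 − 0.172 − 0.163 − 0.138 − 0.131 − 0.104 + 0.070 + 0.082 + 0.071 + 0.052 − 0.044 = 0.907

0.907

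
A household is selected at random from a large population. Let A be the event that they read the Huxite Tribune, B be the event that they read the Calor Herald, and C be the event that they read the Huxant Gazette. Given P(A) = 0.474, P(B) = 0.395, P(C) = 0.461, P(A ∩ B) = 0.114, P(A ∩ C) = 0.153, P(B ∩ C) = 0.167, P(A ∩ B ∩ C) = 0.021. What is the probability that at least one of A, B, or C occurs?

Using inclusion–exclusion:
P(A ∪ B ∪ C) = 0.474 + 0.395 + 0.461 − 0.114 − 0.153 − 0.167 + 0.021 = 0.917

0.917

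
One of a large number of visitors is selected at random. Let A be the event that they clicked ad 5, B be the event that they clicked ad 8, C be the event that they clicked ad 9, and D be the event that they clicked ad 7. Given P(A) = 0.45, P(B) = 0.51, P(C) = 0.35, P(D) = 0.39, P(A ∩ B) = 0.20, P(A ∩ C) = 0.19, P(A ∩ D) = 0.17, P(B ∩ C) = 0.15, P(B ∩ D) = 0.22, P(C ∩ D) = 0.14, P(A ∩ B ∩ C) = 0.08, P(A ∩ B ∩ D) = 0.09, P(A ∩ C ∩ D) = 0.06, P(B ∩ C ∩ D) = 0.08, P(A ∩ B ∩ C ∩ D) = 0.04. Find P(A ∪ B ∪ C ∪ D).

0.90

Using inclusion–exclusion:
P(A ∪ B ∪ C ∪ D) = 0.45 + 0.51 + 0.35 + 0.39 − 0.20 − 0.19 − 0.17 − 0.15 − 0.22 − 0.14 + 0.08 + 0.09 + 0.06 + 0.08 − 0.04 = 0.90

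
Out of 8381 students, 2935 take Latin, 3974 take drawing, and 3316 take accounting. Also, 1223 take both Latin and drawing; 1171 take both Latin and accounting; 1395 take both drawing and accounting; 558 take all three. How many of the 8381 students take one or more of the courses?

6994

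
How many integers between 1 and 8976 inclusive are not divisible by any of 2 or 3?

By inclusion-exclusion,
4488 + 2992 − 1496 = 5984
8976 − 5984 = 2992

2992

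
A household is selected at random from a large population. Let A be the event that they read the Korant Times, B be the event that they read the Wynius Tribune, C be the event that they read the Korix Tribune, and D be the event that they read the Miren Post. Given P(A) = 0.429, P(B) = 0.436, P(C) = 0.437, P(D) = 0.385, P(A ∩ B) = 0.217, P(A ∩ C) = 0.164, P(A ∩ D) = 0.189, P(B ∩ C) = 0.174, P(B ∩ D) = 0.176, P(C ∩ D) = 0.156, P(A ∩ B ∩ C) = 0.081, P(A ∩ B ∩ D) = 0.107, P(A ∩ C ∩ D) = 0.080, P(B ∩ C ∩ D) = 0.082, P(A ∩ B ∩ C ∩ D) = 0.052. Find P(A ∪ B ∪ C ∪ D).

0.909

Using inclusion–exclusion:
P(A ∪ B ∪ C ∪ D) = 0.429 + 0.436 + 0.437 + 0.385 − 0.217 − 0.164 − 0.189 − 0.174 − 0.176 − 0.156 + 0.081 + 0.107 + 0.080 + 0.082 − 0.052 = 0.909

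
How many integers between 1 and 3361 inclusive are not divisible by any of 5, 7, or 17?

⌊3361/5⌋ + ⌊3361/7⌋ + ⌊3361/17⌋ − ⌊3361/35⌋ − ⌊3361/85⌋ − ⌊3361/119⌋ + ⌊3361/595⌋ = 672 + 480 + 197 − 96 − 39 − 28 + 5 = 1191
3361 − 1191 = 2170

2170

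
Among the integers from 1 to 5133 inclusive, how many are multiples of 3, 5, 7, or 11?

Inclusion–exclusion gives
1711 + 1026 + 733 + 466 − 342 − 244 − 155 − 146 − 93 − 66 + 48 + 31 + 22 + 13 − 4 = 3000

3000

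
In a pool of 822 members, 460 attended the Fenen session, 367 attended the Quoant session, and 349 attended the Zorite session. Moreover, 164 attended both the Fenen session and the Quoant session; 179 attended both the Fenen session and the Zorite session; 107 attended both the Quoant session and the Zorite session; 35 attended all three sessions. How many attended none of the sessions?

61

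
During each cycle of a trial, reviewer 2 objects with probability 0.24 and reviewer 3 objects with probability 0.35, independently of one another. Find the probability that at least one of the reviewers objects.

0.506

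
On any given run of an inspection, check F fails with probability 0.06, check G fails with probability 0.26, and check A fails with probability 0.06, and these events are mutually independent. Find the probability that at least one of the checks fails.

P(none) = (1 − 0.06) × (1 − 0.26) × (1 − 0.06) = 0.94 × 0.74 × 0.94 = 0.653864
P(at least one) = 1 − 0.653864 = 0.346136

0.346136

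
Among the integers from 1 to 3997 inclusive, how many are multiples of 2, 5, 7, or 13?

2732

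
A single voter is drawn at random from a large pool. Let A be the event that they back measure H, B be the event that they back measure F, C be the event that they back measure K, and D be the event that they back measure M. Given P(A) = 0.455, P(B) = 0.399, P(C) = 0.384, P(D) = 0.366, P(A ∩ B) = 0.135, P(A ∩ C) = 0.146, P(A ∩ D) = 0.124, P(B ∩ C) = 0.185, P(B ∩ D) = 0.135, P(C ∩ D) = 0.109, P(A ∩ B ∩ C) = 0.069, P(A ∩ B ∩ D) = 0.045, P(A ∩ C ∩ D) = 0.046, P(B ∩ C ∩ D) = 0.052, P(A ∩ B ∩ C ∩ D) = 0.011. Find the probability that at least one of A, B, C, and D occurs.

By inclusion-exclusion,
P(A ∪ B ∪ C ∪ D) = 0.455 + 0.399 + 0.384 + 0.366 − 0.135 − 0.146 − 0.124 − 0.185 − 0.135 − 0.109 + 0.069 + 0.045 + 0.046 + 0.052 − 0.011 = 0.971

0.971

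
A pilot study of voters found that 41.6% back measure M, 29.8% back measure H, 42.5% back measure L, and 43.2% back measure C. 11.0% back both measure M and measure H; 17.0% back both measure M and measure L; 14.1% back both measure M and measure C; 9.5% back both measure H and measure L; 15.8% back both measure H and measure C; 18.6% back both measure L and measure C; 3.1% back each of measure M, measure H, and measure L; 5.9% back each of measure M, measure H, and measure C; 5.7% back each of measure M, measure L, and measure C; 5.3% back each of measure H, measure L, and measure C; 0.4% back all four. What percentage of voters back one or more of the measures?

Using inclusion–exclusion:
P(at least one) = 41.6 + 29.8 + 42.5 + 43.2 − 11.0 − 17.0 − 14.1 − 9.5 − 15.8 − 18.6 + 3.1 + 5.9 + 5.7 + 5.3 − 0.4 = 90.7%

90.7%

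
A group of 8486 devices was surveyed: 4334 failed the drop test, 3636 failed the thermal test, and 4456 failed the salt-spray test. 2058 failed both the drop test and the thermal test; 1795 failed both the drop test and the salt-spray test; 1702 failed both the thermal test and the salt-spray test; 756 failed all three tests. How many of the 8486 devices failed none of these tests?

By inclusion-exclusion,
N(≥1) = 4334 + 3636 + 4456 − 2058 − 1795 − 1702 + 756 = 7627
None: 8486 − 7627 = 859

859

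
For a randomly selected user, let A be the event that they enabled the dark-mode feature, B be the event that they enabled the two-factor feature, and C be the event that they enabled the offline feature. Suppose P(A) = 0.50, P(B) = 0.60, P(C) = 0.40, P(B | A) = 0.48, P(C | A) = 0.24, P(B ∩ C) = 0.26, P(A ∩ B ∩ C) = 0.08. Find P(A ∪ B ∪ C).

P(A ∩ B) = P(A)·P(B|A) = 0.50 × 0.48 = 0.24
P(A ∩ C) = P(A)·P(C|A) = 0.50 × 0.24 = 0.12
Inclusion–exclusion gives
P(A ∪ B ∪ C) = 0.50 + 0.60 + 0.40 − 0.24 − 0.12 − 0.26 + 0.08 = 0.96

0.96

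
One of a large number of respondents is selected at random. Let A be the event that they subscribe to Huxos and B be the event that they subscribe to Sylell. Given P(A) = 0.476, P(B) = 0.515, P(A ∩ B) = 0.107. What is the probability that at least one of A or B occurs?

0.884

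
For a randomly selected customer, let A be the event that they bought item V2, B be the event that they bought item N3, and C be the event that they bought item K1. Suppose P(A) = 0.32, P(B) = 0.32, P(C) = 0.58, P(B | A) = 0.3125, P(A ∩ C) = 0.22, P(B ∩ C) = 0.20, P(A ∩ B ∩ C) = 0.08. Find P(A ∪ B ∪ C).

0.78

P(A ∩ B) = P(A)·P(B|A) = 0.32 × 0.3125 = 0.10
P(A ∪ B ∪ C) = 0.32 + 0.32 + 0.58 − 0.10 − 0.22 − 0.20 + 0.08 = 0.78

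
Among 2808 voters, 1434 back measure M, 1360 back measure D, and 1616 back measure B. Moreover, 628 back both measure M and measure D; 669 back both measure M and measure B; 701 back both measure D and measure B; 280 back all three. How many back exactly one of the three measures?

N(exactly one) = 1434 + 1360 + 1616 − 2·628 − 2·669 − 2·701 + 3·280 = 1254

1254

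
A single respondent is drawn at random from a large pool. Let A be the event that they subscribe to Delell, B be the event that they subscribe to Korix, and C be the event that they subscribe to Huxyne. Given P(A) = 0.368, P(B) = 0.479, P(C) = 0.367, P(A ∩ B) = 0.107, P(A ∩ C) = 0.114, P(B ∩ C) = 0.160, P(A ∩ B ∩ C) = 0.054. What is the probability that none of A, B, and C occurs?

P(A ∪ B ∪ C) = 0.368 + 0.479 + 0.367 − 0.107 − 0.114 − 0.160 + 0.054 = 0.887
P(none) = 1 − 0.887 = 0.113

0.113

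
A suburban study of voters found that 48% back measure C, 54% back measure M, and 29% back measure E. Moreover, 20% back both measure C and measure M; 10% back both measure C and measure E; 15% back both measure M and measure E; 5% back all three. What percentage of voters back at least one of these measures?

91%

P(at least one) = 48 + 54 + 29 − 20 − 10 − 15 + 5 = 91%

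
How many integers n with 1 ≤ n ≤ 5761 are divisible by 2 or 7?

By inclusion-exclusion,
floor(5761/2) + floor(5761/7) − floor(5761/14) = 2880 + 823 − 411 = 3292

3292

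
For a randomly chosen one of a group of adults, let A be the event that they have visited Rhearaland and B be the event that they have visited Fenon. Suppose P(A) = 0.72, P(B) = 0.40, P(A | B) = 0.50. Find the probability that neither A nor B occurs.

P(A ∩ B) = P(B)·P(A|B) = 0.40 × 0.50 = 0.20
Apply inclusion-exclusion:
P(A ∪ B) = 0.72 + 0.40 − 0.20 = 0.92
P(none) = 1 − 0.92 = 0.08

0.08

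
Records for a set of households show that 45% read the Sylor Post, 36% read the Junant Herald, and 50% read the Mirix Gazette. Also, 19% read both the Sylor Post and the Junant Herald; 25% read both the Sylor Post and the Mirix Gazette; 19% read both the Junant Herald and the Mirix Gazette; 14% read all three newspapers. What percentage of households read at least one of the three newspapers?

82%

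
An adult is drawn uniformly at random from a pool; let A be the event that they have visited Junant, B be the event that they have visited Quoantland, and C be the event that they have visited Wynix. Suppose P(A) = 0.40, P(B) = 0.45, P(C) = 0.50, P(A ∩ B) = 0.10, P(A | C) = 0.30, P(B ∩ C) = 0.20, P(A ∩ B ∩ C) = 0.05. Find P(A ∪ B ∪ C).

0.95

P(A ∩ C) = P(C)·P(A|C) = 0.50 × 0.30 = 0.15
Inclusion–exclusion gives
P(A ∪ B ∪ C) = 0.40 + 0.45 + 0.50 − 0.10 − 0.15 − 0.20 + 0.05 = 0.95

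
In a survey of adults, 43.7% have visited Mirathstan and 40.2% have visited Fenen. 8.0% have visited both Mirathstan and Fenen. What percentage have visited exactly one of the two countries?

67.9%

P(exactly one) = 43.7 + 40.2 − 2·8.0 = 67.9%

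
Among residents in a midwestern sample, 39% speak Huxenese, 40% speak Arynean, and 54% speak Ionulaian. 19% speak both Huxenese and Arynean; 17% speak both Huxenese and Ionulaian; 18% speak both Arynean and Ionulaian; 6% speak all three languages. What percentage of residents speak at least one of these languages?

85%

By inclusion–exclusion:
P(at least one) = 39 + 40 + 54 − 19 − 17 − 18 + 6 = 85%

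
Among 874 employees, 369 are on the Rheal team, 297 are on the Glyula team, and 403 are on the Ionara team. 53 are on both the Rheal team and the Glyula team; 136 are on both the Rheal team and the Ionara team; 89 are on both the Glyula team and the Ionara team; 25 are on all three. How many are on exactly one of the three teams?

588

|exactly one| = 369 + 297 + 403 − 2·53 − 2·136 − 2·89 + 3·25 = 588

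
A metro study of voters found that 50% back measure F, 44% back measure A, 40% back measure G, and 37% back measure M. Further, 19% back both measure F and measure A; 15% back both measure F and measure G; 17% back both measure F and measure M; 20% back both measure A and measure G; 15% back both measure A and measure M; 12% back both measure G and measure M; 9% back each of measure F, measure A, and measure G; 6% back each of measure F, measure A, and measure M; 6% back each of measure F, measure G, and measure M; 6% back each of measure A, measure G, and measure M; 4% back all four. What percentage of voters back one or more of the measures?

P(≥1) = 50 + 44 + 40 + 37 − 19 − 15 − 17 − 20 − 15 − 12 + 9 + 6 + 6 + 6 − 4 = 96%

96%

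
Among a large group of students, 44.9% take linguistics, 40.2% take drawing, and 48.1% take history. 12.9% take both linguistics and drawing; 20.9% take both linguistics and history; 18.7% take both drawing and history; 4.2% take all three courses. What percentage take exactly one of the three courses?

40.8%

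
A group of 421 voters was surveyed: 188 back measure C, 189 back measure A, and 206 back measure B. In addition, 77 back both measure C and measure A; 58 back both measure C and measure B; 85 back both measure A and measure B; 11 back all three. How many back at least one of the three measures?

374

|at least one| = 188 + 189 + 206 − 77 − 58 − 85 + 11 = 374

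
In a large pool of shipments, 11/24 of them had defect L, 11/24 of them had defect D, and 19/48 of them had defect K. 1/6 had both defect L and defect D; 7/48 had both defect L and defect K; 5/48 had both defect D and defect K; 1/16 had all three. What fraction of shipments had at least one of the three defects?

23/24

P(union) = 11/24 + 11/24 + 19/48 − 1/6 − 7/48 − 5/48 + 1/16 = 23/24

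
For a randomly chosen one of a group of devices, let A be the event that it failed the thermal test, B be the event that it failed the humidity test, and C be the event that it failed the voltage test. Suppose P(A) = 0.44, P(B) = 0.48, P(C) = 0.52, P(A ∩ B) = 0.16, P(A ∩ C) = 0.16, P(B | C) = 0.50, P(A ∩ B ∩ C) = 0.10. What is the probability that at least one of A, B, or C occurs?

0.96

P(B ∩ C) = P(C)·P(B|C) = 0.52 × 0.50 = 0.26
P(A ∪ B ∪ C) = 0.44 + 0.48 + 0.52 − 0.16 − 0.16 − 0.26 + 0.10 = 0.96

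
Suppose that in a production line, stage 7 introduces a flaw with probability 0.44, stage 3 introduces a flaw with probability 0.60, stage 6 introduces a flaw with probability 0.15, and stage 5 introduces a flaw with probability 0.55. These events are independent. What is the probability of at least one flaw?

P(none) = (1 − 0.44) × (1 − 0.60) × (1 − 0.15) × (1 − 0.55) = 0.56 × 0.40 × 0.85 × 0.45 = 0.08568
P(at least one) = 1 − 0.08568 = 0.91432

0.91432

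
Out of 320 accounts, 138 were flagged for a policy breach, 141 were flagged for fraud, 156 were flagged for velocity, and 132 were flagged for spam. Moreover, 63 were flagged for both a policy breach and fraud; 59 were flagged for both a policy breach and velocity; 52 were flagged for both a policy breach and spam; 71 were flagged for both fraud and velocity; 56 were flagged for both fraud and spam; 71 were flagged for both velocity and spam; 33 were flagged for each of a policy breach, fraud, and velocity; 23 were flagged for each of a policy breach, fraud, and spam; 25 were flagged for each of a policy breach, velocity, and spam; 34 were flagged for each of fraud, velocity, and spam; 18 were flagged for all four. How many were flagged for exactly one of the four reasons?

96

By inclusion–exclusion (exactly-one form):
N(exactly one) = 138 + 141 + 156 + 132 − 2·63 − 2·59 − 2·52 − 2·71 − 2·56 − 2·71 + 3·33 + 3·23 + 3·25 + 3·34 − 4·18 = 96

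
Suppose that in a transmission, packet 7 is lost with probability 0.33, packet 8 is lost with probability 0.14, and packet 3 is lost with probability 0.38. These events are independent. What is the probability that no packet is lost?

Independence gives P(none) = ∏(1 − pᵢ).
P(none) = (1 − 0.33) × (1 − 0.14) × (1 − 0.38) = 0.67 × 0.86 × 0.62 = 0.357244

0.357244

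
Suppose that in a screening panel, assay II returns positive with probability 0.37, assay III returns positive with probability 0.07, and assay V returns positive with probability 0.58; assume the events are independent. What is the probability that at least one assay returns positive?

P(none) = (1 − 0.37) × (1 − 0.07) × (1 − 0.58) = 0.63 × 0.93 × 0.42 = 0.246078
P(at least one) = 1 − 0.246078 = 0.753922

0.753922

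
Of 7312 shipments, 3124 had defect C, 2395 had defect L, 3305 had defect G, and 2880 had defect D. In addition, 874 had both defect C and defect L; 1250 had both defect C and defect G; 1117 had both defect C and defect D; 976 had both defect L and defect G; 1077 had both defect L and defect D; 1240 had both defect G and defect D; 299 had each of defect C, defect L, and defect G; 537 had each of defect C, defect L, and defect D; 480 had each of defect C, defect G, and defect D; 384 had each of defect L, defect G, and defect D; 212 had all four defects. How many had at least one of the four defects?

6658

By inclusion–exclusion:
N(≥1) = 3124 + 2395 + 3305 + 2880 − 874 − 1250 − 1117 − 976 − 1077 − 1240 + 299 + 537 + 480 + 384 − 212 = 6658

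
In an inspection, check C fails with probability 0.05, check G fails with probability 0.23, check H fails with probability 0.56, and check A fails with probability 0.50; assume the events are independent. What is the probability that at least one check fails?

Independence gives P(none) = ∏(1 − pᵢ).
P(none) = (1 − 0.05) × (1 − 0.23) × (1 − 0.56) × (1 − 0.50) = 0.95 × 0.77 × 0.44 × 0.50 = 0.16093
P(at least one) = 1 − 0.16093 = 0.83907

0.83907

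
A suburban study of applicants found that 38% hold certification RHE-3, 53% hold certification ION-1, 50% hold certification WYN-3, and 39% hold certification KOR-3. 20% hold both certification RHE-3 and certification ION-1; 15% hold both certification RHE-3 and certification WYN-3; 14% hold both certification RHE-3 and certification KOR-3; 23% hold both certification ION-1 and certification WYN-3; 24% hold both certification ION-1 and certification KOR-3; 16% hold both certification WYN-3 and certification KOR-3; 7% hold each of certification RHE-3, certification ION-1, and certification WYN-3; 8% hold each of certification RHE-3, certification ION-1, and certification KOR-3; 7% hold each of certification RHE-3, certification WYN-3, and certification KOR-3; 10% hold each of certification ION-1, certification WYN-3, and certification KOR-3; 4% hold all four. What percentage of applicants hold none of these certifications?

4%

By inclusion–exclusion:
P(union) = 38 + 53 + 50 + 39 − 20 − 15 − 14 − 23 − 24 − 16 + 7 + 8 + 7 + 10 − 4 = 96%
P(none) = 100% − 96% = 4%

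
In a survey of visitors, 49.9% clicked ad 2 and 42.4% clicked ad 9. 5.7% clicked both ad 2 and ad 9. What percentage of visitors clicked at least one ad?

86.6%

Apply inclusion-exclusion:
P(at least one) = 49.9 + 42.4 − 5.7 = 86.6%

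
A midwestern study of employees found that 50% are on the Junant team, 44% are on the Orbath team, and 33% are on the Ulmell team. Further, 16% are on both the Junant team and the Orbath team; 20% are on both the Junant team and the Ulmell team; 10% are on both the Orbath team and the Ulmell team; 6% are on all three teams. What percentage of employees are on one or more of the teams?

87%

By inclusion–exclusion:
P(at least one) = 50 + 44 + 33 − 16 − 20 − 10 + 6 = 87%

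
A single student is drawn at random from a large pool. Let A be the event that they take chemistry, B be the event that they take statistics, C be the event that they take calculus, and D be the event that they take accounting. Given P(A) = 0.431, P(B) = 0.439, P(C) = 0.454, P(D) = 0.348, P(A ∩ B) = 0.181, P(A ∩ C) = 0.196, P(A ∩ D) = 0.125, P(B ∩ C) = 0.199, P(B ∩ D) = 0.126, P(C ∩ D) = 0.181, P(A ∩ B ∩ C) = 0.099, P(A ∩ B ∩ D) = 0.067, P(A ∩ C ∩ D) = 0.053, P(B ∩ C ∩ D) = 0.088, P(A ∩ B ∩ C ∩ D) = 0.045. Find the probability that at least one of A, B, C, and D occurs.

0.926

Inclusion–exclusion gives
P(A ∪ B ∪ C ∪ D) = 0.431 + 0.439 + 0.454 + 0.348 − 0.181 − 0.196 − 0.125 − 0.199 − 0.126 − 0.181 + 0.099 + 0.067 + 0.053 + 0.088 − 0.045 = 0.926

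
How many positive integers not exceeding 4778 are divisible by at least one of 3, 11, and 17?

Using inclusion–exclusion:
⌊4778/3⌋ + ⌊4778/11⌋ + ⌊4778/17⌋ − ⌊4778/33⌋ − ⌊4778/51⌋ − ⌊4778/187⌋ + ⌊4778/561⌋ = 1592 + 434 + 281 − 144 − 93 − 25 + 8 = 2053

2053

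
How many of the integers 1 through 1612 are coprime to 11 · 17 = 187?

1380

floor(1612/11) + floor(1612/17) − floor(1612/187) = 146 + 94 − 8 = 232
1612 − 232 = 1380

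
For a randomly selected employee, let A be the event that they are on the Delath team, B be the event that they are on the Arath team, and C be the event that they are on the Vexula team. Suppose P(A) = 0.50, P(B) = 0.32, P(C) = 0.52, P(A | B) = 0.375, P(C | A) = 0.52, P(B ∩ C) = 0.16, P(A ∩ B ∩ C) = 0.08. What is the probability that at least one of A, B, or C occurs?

P(A ∩ B) = P(B)·P(A|B) = 0.32 × 0.375 = 0.12
P(A ∩ C) = P(A)·P(C|A) = 0.50 × 0.52 = 0.26
By inclusion–exclusion:
P(A ∪ B ∪ C) = 0.50 + 0.32 + 0.52 − 0.12 − 0.26 − 0.16 + 0.08 = 0.88

0.88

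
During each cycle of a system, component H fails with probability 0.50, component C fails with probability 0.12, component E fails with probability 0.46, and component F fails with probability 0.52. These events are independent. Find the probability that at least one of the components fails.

0.885952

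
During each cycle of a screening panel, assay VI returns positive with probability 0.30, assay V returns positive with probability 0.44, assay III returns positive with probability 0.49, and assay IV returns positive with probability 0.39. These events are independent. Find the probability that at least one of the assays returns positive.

0.8780488

P(none) = (1 − 0.30) × (1 − 0.44) × (1 − 0.49) × (1 − 0.39) = 0.70 × 0.56 × 0.51 × 0.61 = 0.1219512
P(at least one) = 1 − 0.1219512 = 0.8780488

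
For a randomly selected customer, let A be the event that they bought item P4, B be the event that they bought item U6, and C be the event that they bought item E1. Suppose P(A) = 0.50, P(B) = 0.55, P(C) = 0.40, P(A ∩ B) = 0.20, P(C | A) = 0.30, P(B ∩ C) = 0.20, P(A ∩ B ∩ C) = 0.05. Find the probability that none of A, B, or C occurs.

0.05

P(A ∩ C) = P(A)·P(C|A) = 0.50 × 0.30 = 0.15
P(A ∪ B ∪ C) = 0.50 + 0.55 + 0.40 − 0.20 − 0.15 − 0.20 + 0.05 = 0.95
P(none) = 1 − 0.95 = 0.05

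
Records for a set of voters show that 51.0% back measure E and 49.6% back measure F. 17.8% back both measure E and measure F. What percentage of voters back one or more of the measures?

82.8%

By inclusion-exclusion,
P(at least one) = 51.0 + 49.6 − 17.8 = 82.8%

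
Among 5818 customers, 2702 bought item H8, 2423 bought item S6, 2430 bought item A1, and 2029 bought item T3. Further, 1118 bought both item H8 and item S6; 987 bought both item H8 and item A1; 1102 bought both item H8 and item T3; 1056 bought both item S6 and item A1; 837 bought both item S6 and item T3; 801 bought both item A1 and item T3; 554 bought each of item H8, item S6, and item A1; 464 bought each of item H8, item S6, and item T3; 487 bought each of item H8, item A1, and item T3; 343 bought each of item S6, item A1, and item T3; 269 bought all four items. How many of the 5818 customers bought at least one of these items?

5262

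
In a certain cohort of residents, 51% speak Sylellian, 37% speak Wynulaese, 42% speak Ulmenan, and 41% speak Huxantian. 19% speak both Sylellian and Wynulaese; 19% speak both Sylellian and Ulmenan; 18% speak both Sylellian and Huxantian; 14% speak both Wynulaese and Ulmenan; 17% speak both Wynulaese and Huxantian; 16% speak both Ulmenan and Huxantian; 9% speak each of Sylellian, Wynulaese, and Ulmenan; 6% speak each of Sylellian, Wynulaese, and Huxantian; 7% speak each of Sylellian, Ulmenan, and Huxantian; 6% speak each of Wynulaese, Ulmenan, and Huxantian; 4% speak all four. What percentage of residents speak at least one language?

By inclusion-exclusion,
P(≥1) = 51 + 37 + 42 + 41 − 19 − 19 − 18 − 14 − 17 − 16 + 9 + 6 + 7 + 6 − 4 = 92%

92%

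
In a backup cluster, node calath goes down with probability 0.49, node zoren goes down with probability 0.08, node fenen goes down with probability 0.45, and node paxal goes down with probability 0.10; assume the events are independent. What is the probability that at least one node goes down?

P(none) = (1 − 0.49) × (1 − 0.08) × (1 − 0.45) × (1 − 0.10) = 0.51 × 0.92 × 0.55 × 0.90 = 0.232254
P(at least one) = 1 − 0.232254 = 0.767746

0.767746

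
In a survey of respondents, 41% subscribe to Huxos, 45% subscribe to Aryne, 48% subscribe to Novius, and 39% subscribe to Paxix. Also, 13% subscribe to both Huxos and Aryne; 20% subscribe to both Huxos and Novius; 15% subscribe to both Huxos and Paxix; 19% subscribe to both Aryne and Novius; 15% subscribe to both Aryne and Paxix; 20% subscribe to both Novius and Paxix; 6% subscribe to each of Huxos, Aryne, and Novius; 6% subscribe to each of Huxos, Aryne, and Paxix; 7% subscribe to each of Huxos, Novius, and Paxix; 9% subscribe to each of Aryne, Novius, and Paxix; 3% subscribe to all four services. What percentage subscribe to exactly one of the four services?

Using the inclusion–exclusion count for exactly one event:
P(exactly one) = 41 + 45 + 48 + 39 − 2·13 − 2·20 − 2·15 − 2·19 − 2·15 − 2·20 + 3·6 + 3·6 + 3·7 + 3·9 − 4·3 = 41%

41%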